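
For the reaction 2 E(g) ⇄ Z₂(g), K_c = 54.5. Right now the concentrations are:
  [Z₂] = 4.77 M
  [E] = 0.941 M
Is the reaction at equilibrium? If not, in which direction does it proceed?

to the right

Q_c = [Z₂] / [E]² = (4.77) / (0.941)² = 5.39
Q_c = 5.39 < K_c = 54.5, so the forward reaction proceeds.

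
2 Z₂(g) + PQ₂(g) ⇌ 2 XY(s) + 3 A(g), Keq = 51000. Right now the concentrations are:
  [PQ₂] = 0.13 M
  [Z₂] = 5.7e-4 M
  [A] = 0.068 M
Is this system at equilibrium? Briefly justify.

(XY is a pure solid — omitted from Q.)
Q = [A]³ / ([Z₂]²·[PQ₂]) = (0.068)³ / ((5.7e-4)²·(0.13)) = 7400
Q = 7400 < Keq = 51000: net forward reaction.

no; Q < K, reaction proceeds forward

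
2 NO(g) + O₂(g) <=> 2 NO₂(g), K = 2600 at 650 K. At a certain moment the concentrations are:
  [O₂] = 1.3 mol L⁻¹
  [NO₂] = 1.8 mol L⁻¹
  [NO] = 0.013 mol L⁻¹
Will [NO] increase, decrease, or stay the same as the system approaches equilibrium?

increase

Q = [NO₂]² / ([NO]²·[O₂]) = (1.8)² / ((0.013)²·(1.3)) = 15000
Q = 15000 > K = 2600: net reverse reaction.
NO is a reactant, so it increases.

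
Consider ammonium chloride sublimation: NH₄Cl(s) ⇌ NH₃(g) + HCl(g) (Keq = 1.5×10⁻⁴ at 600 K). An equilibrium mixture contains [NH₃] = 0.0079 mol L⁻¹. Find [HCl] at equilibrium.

(NH₄Cl is a pure solid — omitted from Keq.)
At equilibrium, Keq = [NH₃]·[HCl] = 1.5×10⁻⁴.
(0.0079)·([HCl]) = 1.5×10⁻⁴
[HCl] = 0.0190 = 0.019 mol L⁻¹

[HCl] = 0.019 mol L⁻¹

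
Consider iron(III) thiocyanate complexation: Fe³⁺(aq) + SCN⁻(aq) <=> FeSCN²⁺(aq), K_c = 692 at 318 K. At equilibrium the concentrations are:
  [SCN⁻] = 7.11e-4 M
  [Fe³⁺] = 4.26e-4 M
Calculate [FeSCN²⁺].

At equilibrium, K_c = [FeSCN²⁺] / ([Fe³⁺]·[SCN⁻]) = 692.
([FeSCN²⁺]) / ((4.26e-4)·(7.11e-4)) = 692
[FeSCN²⁺] = 2.10e-4 M

[FeSCN²⁺] = 2.10e-4 M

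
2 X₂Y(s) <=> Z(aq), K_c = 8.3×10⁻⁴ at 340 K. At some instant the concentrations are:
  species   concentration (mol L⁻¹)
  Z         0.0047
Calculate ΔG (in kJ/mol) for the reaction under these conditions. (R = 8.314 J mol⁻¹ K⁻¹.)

(X₂Y is a pure solid — omitted from Q_c.)
Q_c = [Z] = 0.00470
ΔG = RT ln(Q_c/K_c) = (8.314 J mol⁻¹ K⁻¹)(340 K) × ln(0.00470/8.3×10⁻⁴)
   = (2.827 kJ/mol)(1.734) = 4.90 kJ/mol
ΔG > 0, so the forward reaction is non-spontaneous (proceeds in reverse).

ΔG = 4.90 kJ/mol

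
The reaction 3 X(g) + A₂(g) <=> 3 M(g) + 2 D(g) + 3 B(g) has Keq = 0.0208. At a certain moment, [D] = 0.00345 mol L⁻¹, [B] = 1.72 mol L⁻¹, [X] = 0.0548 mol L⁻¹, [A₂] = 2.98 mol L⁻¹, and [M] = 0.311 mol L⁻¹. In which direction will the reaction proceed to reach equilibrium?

toward products

Q = [M]³·[D]²·[B]³ / ([X]³·[A₂]) = (0.311)³·(0.00345)²·(1.72)³ / ((0.0548)³·(2.98)) = 0.00371
Q = 0.00371 < Keq = 0.0208, so the forward reaction proceeds.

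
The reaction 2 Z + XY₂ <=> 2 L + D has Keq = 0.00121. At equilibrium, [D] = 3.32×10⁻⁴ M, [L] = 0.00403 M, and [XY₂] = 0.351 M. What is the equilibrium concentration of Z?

At equilibrium, Keq = [L]²·[D] / ([Z]²·[XY₂]) = 0.00121.
(0.00403)²·(3.32×10⁻⁴) / (([Z])²·(0.351)) = 0.00121
[Z]² = 1.27×10⁻⁵ ⇒ [Z] = 0.00356 M

[Z] = 0.00356 M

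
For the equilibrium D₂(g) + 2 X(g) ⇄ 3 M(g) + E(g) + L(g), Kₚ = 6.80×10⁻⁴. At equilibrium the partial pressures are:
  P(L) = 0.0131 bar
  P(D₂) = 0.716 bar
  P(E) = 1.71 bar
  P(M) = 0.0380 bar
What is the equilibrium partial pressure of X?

P(X) = 0.0502 bar

At equilibrium, Kₚ = P(M)³·P(E)·P(L) / (P(D₂)·P(X)²) = 6.80×10⁻⁴.
(0.0380)³·(1.71)·(0.0131) / ((0.716)·(P(X))²) = 6.80×10⁻⁴
P(X)² = 0.00252 ⇒ P(X) = 0.0502 bar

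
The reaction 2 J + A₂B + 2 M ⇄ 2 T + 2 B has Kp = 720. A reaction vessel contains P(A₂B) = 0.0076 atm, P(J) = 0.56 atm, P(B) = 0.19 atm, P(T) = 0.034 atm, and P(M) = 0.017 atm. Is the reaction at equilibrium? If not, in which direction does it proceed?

toward products

Qp = P(T)²·P(B)² / (P(J)²·P(A₂B)·P(M)²) = (0.034)²·(0.19)² / ((0.56)²·(0.0076)·(0.017)²) = 61
Qp = 61 < Kp = 720, so the forward reaction proceeds.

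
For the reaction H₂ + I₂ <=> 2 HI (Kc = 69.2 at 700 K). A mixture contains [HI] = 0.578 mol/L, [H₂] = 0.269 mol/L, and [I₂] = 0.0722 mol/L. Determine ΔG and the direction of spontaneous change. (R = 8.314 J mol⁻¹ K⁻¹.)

Qc = [HI]² / ([H₂]·[I₂]) = (0.578)² / ((0.269)·(0.0722)) = 17.2
ΔG = RT ln(Qc/Kc) = (8.314 J mol⁻¹ K⁻¹)(700 K) × ln(17.2/69.2)
   = (5.820 kJ/mol)(-1.392) = -8.10 kJ/mol
ΔG < 0, so the forward reaction is spontaneous (proceeds forward).

ΔG = -8.10 kJ/mol; the forward reaction is spontaneous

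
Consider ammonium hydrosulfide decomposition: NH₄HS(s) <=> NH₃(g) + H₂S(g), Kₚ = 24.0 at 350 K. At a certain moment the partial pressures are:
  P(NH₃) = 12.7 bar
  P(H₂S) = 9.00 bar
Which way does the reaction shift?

reverse (toward reactants)

(NH₄HS is a pure solid — omitted from Qₚ.)
Qₚ = P(NH₃)·P(H₂S) = (12.7)·(9.00) = 114
Qₚ = 114 > Kₚ = 24.0, so the reverse reaction proceeds.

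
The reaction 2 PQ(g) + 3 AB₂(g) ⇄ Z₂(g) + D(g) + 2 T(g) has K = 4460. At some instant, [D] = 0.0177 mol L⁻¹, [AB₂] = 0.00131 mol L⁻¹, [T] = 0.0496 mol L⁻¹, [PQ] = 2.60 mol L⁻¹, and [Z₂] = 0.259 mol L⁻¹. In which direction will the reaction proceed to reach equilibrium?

Q = [Z₂]·[D]·[T]² / ([PQ]²·[AB₂]³) = (0.259)·(0.0177)·(0.0496)² / ((2.60)²·(0.00131)³) = 742
Q = 742 < K = 4460, so the forward reaction proceeds.

forward (toward products)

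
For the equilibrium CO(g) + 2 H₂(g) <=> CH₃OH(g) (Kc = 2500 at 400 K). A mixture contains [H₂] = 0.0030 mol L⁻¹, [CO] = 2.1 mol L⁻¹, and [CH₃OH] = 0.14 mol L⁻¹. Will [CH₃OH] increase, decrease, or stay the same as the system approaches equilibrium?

decrease

Qc = [CH₃OH] / ([CO]·[H₂]²) = (0.14) / ((2.1)·(0.0030)²) = 7400
Qc = 7400 > Kc = 2500: net reverse reaction.
CH₃OH is a product, so it decreases.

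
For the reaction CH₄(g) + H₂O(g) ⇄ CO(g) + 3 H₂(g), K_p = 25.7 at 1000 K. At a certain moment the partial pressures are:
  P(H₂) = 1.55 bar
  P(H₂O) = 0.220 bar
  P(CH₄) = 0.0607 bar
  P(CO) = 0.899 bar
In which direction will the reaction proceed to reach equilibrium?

in the reverse direction

Q_p = P(CO)·P(H₂)³ / (P(CH₄)·P(H₂O)) = (0.899)·(1.55)³ / ((0.0607)·(0.220)) = 251
Q_p = 251 > K_p = 25.7, so the reverse reaction proceeds.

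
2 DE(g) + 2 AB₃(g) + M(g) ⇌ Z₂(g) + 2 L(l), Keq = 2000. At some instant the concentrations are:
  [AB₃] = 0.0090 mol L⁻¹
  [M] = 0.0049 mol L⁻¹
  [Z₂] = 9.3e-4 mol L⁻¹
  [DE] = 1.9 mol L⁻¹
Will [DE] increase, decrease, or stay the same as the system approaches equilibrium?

decrease

(L is a pure liquid — omitted from Q.)
Q = [Z₂] / ([DE]²·[AB₃]²·[M]) = (9.3e-4) / ((1.9)²·(0.0090)²·(0.0049)) = 650
Q = 650 < Keq = 2000: net forward reaction.
DE is a reactant, so it decreases.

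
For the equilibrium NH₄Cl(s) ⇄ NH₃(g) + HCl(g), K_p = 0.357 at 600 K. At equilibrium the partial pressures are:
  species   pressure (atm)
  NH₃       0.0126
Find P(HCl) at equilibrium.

(NH₄Cl is a pure solid — omitted from K_p.)
At equilibrium, K_p = P(NH₃)·P(HCl) = 0.357.
(0.0126)·(P(HCl)) = 0.357
P(HCl) = 28.3 atm

P(HCl) = 28.3 atm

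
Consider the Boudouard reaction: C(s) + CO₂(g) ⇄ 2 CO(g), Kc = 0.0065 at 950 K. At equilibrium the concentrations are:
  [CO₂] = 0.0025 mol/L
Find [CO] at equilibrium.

[CO] = 0.0040 mol/L

(C is a pure solid — omitted from Kc.)
At equilibrium, Kc = [CO]² / [CO₂] = 0.0065.
([CO])² / (0.0025) = 0.0065
[CO]² = 1.62×10⁻⁵ ⇒ [CO] = 0.0040 mol/L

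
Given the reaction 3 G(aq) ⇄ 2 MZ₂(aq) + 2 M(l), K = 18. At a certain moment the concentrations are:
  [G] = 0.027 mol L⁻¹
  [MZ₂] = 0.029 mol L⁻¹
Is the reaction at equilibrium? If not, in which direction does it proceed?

reverse (toward reactants)

(M is a pure liquid — omitted from Q.)
Q = [MZ₂]² / [G]³ = (0.029)² / (0.027)³ = 43
Q = 43 > K = 18, so the reverse reaction proceeds.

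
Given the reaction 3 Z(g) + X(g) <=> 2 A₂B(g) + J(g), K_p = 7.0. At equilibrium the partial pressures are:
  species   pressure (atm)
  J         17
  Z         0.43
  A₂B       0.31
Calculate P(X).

At equilibrium, K_p = P(A₂B)²·P(J) / (P(Z)³·P(X)) = 7.0.
(0.31)²·(17) / ((0.43)³·(P(X))) = 7.0
P(X) = 2.94 = 2.9 atm

P(X) = 2.9 atm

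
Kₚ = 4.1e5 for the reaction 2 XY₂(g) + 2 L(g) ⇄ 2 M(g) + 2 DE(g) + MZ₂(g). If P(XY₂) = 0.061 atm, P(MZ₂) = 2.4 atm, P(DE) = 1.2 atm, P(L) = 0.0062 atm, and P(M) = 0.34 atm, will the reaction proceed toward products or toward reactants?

Qₚ = P(M)²·P(DE)²·P(MZ₂) / (P(XY₂)²·P(L)²) = (0.34)²·(1.2)²·(2.4) / ((0.061)²·(0.0062)²) = 2.8e6
Qₚ = 2.8e6 > Kₚ = 4.1e5, so the reverse reaction proceeds.

toward reactants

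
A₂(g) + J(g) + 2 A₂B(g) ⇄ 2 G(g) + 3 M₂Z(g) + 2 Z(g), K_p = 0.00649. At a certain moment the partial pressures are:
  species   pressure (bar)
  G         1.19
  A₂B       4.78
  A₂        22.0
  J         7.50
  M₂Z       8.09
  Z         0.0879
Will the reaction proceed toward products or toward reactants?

to the right

Q_p = P(G)²·P(M₂Z)³·P(Z)² / (P(A₂)·P(J)·P(A₂B)²) = (1.19)²·(8.09)³·(0.0879)² / ((22.0)·(7.50)·(4.78)²) = 0.00154
Q_p = 0.00154 < K_p = 0.00649, so the forward reaction proceeds.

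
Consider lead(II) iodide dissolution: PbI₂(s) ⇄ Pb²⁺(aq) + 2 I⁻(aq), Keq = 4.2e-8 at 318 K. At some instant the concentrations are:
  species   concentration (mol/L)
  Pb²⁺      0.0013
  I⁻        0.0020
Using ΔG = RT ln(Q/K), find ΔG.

ΔG = -5.52 kJ/mol

(PbI₂ is a pure solid — omitted from Q.)
Q = [Pb²⁺]·[I⁻]² = (0.0013)·(0.0020)² = 5.20e-9
ΔG = RT ln(Q/Keq) = (8.314 J mol⁻¹ K⁻¹)(318 K) × ln(5.20e-9/4.2e-8)
   = (2.644 kJ/mol)(-2.089) = -5.52 kJ/mol
ΔG < 0, so the forward reaction is spontaneous (proceeds forward).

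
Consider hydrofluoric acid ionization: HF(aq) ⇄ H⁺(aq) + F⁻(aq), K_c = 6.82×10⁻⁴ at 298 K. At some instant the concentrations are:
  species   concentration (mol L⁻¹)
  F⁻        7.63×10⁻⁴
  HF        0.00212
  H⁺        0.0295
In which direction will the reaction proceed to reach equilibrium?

Q_c = [H⁺]·[F⁻] / [HF] = (0.0295)·(7.63×10⁻⁴) / (0.00212) = 0.0106
Q_c = 0.0106 > K_c = 6.82×10⁻⁴, so the reverse reaction proceeds.

reverse (toward reactants)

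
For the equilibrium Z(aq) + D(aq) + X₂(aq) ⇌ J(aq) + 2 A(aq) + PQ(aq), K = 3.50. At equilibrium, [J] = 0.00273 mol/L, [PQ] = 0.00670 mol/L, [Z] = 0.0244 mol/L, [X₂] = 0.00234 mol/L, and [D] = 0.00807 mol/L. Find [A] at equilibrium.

[A] = 0.297 mol/L

At equilibrium, K = [J]·[A]²·[PQ] / ([Z]·[D]·[X₂]) = 3.50.
(0.00273)·([A])²·(0.00670) / ((0.0244)·(0.00807)·(0.00234)) = 3.50
[A]² = 0.0882 ⇒ [A] = 0.297 mol/L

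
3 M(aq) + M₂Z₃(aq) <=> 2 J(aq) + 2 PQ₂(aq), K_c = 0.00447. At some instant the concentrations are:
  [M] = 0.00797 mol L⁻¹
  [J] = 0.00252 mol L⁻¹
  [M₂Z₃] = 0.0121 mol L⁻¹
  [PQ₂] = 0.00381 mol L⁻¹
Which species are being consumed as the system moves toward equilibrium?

J, PQ₂ (products)

Q_c = [J]²·[PQ₂]² / ([M]³·[M₂Z₃]) = (0.00252)²·(0.00381)² / ((0.00797)³·(0.0121)) = 0.0150
Q_c = 0.0150 > K_c = 0.00447: net reverse reaction.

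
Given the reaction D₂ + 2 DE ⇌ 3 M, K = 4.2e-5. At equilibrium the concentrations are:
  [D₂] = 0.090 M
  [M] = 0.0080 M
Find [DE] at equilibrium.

[DE] = 0.37 M

At equilibrium, K = [M]³ / ([D₂]·[DE]²) = 4.2e-5.
(0.0080)³ / ((0.090)·([DE])²) = 4.2e-5
[DE]² = 0.135 ⇒ [DE] = 0.37 M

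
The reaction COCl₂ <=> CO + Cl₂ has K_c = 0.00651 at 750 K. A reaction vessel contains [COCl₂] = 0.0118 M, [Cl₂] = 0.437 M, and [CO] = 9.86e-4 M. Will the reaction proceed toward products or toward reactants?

Q_c = [CO]·[Cl₂] / [COCl₂] = (9.86e-4)·(0.437) / (0.0118) = 0.0365
Q_c = 0.0365 > K_c = 0.00651, so the reverse reaction proceeds.

to the left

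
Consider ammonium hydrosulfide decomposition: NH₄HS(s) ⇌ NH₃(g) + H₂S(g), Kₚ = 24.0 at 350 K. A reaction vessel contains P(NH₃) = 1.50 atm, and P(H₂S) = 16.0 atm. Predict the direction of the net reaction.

(NH₄HS is a pure solid — omitted from Qₚ.)
Qₚ = P(NH₃)·P(H₂S) = (1.50)·(16.0) = 24.0
Qₚ = 24.0 = Kₚ, so the system is already at equilibrium.

neither direction; the system is at equilibrium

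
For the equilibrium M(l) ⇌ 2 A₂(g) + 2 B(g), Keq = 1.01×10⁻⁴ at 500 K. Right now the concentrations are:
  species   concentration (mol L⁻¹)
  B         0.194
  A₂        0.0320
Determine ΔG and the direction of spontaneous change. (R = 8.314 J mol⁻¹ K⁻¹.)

ΔG = -4.01 kJ/mol; the forward reaction is spontaneous

(M is a pure liquid — omitted from Q.)
Q = [A₂]²·[B]² = (0.0320)²·(0.194)² = 3.85×10⁻⁵
ΔG = RT ln(Q/Keq) = (8.314 J mol⁻¹ K⁻¹)(500 K) × ln(3.85×10⁻⁵/1.01×10⁻⁴)
   = (4.157 kJ/mol)(-0.9645) = -4.01 kJ/mol
ΔG < 0, so the forward reaction is spontaneous (proceeds forward).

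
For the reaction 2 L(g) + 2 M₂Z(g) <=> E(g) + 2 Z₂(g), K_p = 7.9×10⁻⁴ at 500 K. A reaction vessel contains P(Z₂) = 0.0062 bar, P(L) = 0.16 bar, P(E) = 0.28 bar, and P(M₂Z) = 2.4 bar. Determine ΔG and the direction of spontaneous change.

ΔG = -9.90 kJ/mol; the forward reaction is spontaneous

Q_p = P(E)·P(Z₂)² / (P(L)²·P(M₂Z)²) = (0.28)·(0.0062)² / ((0.16)²·(2.4)²) = 7.30×10⁻⁵
ΔG = RT ln(Q_p/K_p) = (8.314 J mol⁻¹ K⁻¹)(500 K) × ln(7.30×10⁻⁵/7.9×10⁻⁴)
   = (4.157 kJ/mol)(-2.382) = -9.90 kJ/mol
ΔG < 0, so the forward reaction is spontaneous (proceeds forward).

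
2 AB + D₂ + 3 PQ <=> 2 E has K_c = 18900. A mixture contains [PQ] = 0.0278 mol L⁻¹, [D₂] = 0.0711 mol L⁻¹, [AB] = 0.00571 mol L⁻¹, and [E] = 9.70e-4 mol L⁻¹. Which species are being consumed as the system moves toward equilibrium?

none (at equilibrium)

Q_c = [E]² / ([AB]²·[D₂]·[PQ]³) = (9.70e-4)² / ((0.00571)²·(0.0711)·(0.0278)³) = 18900
Q_c = 18900 = K_c; the system is at equilibrium.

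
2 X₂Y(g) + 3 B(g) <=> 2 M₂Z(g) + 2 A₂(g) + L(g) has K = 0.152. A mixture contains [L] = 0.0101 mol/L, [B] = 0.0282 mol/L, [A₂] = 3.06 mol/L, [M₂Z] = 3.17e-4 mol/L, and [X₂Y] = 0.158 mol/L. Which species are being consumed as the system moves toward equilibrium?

Q = [M₂Z]²·[A₂]²·[L] / ([X₂Y]²·[B]³) = (3.17e-4)²·(3.06)²·(0.0101) / ((0.158)²·(0.0282)³) = 0.0170
Q = 0.0170 < K = 0.152: net forward reaction.

X₂Y, B (reactants)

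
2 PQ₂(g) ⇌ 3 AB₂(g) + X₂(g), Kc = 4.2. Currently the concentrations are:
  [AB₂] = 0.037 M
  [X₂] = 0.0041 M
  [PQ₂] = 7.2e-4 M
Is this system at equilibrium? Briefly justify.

Qc = [AB₂]³·[X₂] / [PQ₂]² = (0.037)³·(0.0041) / (7.2e-4)² = 0.40
Qc = 0.40 < Kc = 4.2: net forward reaction.

no; Q < K, reaction proceeds forward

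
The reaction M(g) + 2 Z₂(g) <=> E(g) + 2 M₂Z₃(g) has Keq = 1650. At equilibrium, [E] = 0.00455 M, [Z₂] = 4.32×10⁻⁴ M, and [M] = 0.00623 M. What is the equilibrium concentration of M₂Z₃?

At equilibrium, Keq = [E]·[M₂Z₃]² / ([M]·[Z₂]²) = 1650.
(0.00455)·([M₂Z₃])² / ((0.00623)·(4.32×10⁻⁴)²) = 1650
[M₂Z₃]² = 4.22×10⁻⁴ ⇒ [M₂Z₃] = 0.0205 M

[M₂Z₃] = 0.0205 M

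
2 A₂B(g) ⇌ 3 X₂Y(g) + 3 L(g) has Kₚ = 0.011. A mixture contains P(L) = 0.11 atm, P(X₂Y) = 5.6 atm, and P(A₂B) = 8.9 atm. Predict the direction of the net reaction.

Qₚ = P(X₂Y)³·P(L)³ / P(A₂B)² = (5.6)³·(0.11)³ / (8.9)² = 0.0030
Qₚ = 0.0030 < Kₚ = 0.011, so the forward reaction proceeds.

to the right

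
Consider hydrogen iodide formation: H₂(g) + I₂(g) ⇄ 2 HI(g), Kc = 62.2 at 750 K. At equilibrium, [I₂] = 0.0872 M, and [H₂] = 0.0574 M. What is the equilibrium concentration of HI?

At equilibrium, Kc = [HI]² / ([H₂]·[I₂]) = 62.2.
([HI])² / ((0.0574)·(0.0872)) = 62.2
[HI]² = 0.311 ⇒ [HI] = 0.558 M

[HI] = 0.558 M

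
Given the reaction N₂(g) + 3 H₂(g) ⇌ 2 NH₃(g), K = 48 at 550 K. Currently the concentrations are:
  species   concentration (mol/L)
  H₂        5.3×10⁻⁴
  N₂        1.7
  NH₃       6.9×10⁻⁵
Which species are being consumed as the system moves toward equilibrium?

Q = [NH₃]² / ([N₂]·[H₂]³) = (6.9×10⁻⁵)² / ((1.7)·(5.3×10⁻⁴)³) = 19
Q = 19 < K = 48: net forward reaction.

N₂, H₂ (reactants)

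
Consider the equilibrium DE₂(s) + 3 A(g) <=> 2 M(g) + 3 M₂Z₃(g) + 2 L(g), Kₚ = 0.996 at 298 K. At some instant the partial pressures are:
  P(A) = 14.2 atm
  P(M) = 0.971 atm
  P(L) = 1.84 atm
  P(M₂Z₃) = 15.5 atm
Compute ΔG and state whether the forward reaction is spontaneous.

(DE₂ is a pure solid — omitted from Qₚ.)
Qₚ = P(M)²·P(M₂Z₃)³·P(L)² / P(A)³ = (0.971)²·(15.5)³·(1.84)² / (14.2)³ = 4.15
ΔG = RT ln(Qₚ/Kₚ) = (8.314 J mol⁻¹ K⁻¹)(298 K) × ln(4.15/0.996)
   = (2.478 kJ/mol)(1.427) = 3.54 kJ/mol
ΔG > 0, so the forward reaction is non-spontaneous (proceeds in reverse).

ΔG = 3.54 kJ/mol; the forward reaction is non-spontaneous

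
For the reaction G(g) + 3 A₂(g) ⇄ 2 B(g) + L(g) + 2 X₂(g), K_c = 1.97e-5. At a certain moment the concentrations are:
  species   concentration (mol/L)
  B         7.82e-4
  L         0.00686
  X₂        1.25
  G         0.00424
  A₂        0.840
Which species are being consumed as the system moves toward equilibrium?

Q_c = [B]²·[L]·[X₂]² / ([G]·[A₂]³) = (7.82e-4)²·(0.00686)·(1.25)² / ((0.00424)·(0.840)³) = 2.61e-6
Q_c = 2.61e-6 < K_c = 1.97e-5: net forward reaction.

G, A₂ (reactants)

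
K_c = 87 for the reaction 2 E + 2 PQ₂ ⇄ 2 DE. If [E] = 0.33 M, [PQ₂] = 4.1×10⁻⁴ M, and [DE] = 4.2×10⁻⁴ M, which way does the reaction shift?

in the forward direction

Q_c = [DE]² / ([E]²·[PQ₂]²) = (4.2×10⁻⁴)² / ((0.33)²·(4.1×10⁻⁴)²) = 9.6
Q_c = 9.6 < K_c = 87, so the forward reaction proceeds.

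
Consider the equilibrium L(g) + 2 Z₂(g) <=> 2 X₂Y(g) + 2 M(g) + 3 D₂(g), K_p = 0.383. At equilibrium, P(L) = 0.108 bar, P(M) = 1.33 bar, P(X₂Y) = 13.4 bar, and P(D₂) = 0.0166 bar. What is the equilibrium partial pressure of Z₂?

At equilibrium, K_p = P(X₂Y)²·P(M)²·P(D₂)³ / (P(L)·P(Z₂)²) = 0.383.
(13.4)²·(1.33)²·(0.0166)³ / ((0.108)·(P(Z₂))²) = 0.383
P(Z₂)² = 0.0351 ⇒ P(Z₂) = 0.187 bar

P(Z₂) = 0.187 bar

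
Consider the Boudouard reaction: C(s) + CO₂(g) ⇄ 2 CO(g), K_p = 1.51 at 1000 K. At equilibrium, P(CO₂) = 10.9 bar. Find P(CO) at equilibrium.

P(CO) = 4.06 bar

(C is a pure solid — omitted from K_p.)
At equilibrium, K_p = P(CO)² / P(CO₂) = 1.51.
(P(CO))² / (10.9) = 1.51
P(CO)² = 16.5 ⇒ P(CO) = 4.06 bar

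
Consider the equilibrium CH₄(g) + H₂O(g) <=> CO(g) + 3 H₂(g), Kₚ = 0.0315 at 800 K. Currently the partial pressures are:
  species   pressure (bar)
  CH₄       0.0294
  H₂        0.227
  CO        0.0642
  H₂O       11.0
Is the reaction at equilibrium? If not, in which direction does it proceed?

to the right

Qₚ = P(CO)·P(H₂)³ / (P(CH₄)·P(H₂O)) = (0.0642)·(0.227)³ / ((0.0294)·(11.0)) = 0.00232
Qₚ = 0.00232 < Kₚ = 0.0315, so the forward reaction proceeds.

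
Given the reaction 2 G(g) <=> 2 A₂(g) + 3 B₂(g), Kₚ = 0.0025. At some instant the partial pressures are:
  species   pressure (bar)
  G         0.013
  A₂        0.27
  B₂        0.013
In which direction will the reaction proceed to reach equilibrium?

to the right

Qₚ = P(A₂)²·P(B₂)³ / P(G)² = (0.27)²·(0.013)³ / (0.013)² = 9.5×10⁻⁴
Qₚ = 9.5×10⁻⁴ < Kₚ = 0.0025, so the forward reaction proceeds.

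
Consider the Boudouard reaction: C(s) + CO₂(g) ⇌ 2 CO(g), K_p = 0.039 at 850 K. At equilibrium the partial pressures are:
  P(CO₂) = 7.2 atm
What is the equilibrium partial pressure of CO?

P(CO) = 0.53 atm

(C is a pure solid — omitted from K_p.)
At equilibrium, K_p = P(CO)² / P(CO₂) = 0.039.
(P(CO))² / (7.2) = 0.039
P(CO)² = 0.281 ⇒ P(CO) = 0.53 atm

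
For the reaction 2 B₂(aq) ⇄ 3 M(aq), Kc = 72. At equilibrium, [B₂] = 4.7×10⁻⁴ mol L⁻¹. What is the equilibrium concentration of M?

[M] = 0.025 mol L⁻¹

At equilibrium, Kc = [M]³ / [B₂]² = 72.
([M])³ / (4.7×10⁻⁴)² = 72
[M]³ = 1.59×10⁻⁵ ⇒ [M] = 0.025 mol L⁻¹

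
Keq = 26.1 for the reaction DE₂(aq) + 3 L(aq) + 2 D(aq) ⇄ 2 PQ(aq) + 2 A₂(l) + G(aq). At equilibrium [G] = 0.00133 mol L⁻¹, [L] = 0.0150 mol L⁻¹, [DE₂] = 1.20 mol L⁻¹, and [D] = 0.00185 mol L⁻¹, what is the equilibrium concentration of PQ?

[PQ] = 5.22e-4 mol L⁻¹

(A₂ is a pure liquid — omitted from Keq.)
At equilibrium, Keq = [PQ]²·[G] / ([DE₂]·[L]³·[D]²) = 26.1.
([PQ])²·(0.00133) / ((1.20)·(0.0150)³·(0.00185)²) = 26.1
[PQ]² = 2.72e-7 ⇒ [PQ] = 5.22e-4 mol L⁻¹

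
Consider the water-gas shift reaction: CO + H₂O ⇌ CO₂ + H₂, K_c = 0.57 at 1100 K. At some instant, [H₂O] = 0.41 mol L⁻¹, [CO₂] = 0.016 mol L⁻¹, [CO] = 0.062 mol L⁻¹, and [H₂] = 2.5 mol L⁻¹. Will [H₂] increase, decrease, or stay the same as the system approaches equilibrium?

decrease

Q_c = [CO₂]·[H₂] / ([CO]·[H₂O]) = (0.016)·(2.5) / ((0.062)·(0.41)) = 1.6
Q_c = 1.6 > K_c = 0.57: net reverse reaction.
H₂ is a product, so it decreases.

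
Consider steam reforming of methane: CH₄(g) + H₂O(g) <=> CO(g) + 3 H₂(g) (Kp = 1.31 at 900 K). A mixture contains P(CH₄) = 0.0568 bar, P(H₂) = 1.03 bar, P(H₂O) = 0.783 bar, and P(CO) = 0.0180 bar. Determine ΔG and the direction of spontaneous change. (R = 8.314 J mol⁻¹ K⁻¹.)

ΔG = -8.13 kJ/mol; the forward reaction is spontaneous

Qp = P(CO)·P(H₂)³ / (P(CH₄)·P(H₂O)) = (0.0180)·(1.03)³ / ((0.0568)·(0.783)) = 0.442
ΔG = RT ln(Qp/Kp) = (8.314 J mol⁻¹ K⁻¹)(900 K) × ln(0.442/1.31)
   = (7.483 kJ/mol)(-1.086) = -8.13 kJ/mol
ΔG < 0, so the forward reaction is spontaneous (proceeds forward).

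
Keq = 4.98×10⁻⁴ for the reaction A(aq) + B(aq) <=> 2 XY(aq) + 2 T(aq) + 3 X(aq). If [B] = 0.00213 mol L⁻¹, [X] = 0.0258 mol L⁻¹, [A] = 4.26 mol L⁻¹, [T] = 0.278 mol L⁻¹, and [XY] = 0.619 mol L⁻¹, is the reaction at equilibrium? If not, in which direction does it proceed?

Q = [XY]²·[T]²·[X]³ / ([A]·[B]) = (0.619)²·(0.278)²·(0.0258)³ / ((4.26)·(0.00213)) = 5.60×10⁻⁵
Q = 5.60×10⁻⁵ < Keq = 4.98×10⁻⁴, so the forward reaction proceeds.

to the right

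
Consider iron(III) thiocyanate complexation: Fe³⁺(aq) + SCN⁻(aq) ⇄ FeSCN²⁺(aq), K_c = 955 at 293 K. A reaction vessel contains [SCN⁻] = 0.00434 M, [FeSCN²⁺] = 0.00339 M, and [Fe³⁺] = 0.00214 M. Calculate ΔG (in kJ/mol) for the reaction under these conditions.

Q_c = [FeSCN²⁺] / ([Fe³⁺]·[SCN⁻]) = (0.00339) / ((0.00214)·(0.00434)) = 365
ΔG = RT ln(Q_c/K_c) = (8.314 J mol⁻¹ K⁻¹)(293 K) × ln(365/955)
   = (2.436 kJ/mol)(-0.9618) = -2.34 kJ/mol
ΔG < 0, so the forward reaction is spontaneous (proceeds forward).

ΔG = -2.34 kJ/mol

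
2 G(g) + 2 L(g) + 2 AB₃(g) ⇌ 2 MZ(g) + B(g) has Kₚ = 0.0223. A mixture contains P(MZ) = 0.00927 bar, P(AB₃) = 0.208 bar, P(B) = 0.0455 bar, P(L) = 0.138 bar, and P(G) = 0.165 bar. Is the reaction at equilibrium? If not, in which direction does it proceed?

toward reactants

Qₚ = P(MZ)²·P(B) / (P(G)²·P(L)²·P(AB₃)²) = (0.00927)²·(0.0455) / ((0.165)²·(0.138)²·(0.208)²) = 0.174
Qₚ = 0.174 > Kₚ = 0.0223, so the reverse reaction proceeds.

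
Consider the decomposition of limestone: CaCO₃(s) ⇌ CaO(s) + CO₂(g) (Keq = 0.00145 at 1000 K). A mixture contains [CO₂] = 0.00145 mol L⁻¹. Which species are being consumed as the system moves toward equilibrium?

(CaCO₃, CaO are pure solids — omitted from Q.)
Q = [CO₂] = 0.00145
Q = 0.00145 = Keq; the system is at equilibrium.

none (at equilibrium)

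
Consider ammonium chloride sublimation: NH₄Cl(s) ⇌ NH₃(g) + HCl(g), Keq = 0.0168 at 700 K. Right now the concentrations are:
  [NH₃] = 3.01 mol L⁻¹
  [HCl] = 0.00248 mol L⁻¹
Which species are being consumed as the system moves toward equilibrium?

NH₄Cl (reactants)

(NH₄Cl is a pure solid — omitted from Q.)
Q = [NH₃]·[HCl] = (3.01)·(0.00248) = 0.00746
Q = 0.00746 < Keq = 0.0168: net forward reaction.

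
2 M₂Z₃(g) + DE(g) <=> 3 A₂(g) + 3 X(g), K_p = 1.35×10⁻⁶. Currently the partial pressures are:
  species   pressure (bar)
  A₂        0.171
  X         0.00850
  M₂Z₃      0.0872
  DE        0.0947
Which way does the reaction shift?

in the reverse direction

Q_p = P(A₂)³·P(X)³ / (P(M₂Z₃)²·P(DE)) = (0.171)³·(0.00850)³ / ((0.0872)²·(0.0947)) = 4.26×10⁻⁶
Q_p = 4.26×10⁻⁶ > K_p = 1.35×10⁻⁶, so the reverse reaction proceeds.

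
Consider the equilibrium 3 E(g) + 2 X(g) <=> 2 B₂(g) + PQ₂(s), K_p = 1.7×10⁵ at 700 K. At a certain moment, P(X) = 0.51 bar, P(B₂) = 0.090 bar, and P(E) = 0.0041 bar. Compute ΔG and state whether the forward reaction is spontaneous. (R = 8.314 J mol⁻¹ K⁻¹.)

(PQ₂ is a pure solid — omitted from Q_p.)
Q_p = P(B₂)² / (P(E)³·P(X)²) = (0.090)² / ((0.0041)³·(0.51)²) = 4.52×10⁵
ΔG = RT ln(Q_p/K_p) = (8.314 J mol⁻¹ K⁻¹)(700 K) × ln(4.52×10⁵/1.7×10⁵)
   = (5.820 kJ/mol)(0.9779) = 5.69 kJ/mol
ΔG > 0, so the forward reaction is non-spontaneous (proceeds in reverse).

ΔG = 5.69 kJ/mol; the forward reaction is non-spontaneous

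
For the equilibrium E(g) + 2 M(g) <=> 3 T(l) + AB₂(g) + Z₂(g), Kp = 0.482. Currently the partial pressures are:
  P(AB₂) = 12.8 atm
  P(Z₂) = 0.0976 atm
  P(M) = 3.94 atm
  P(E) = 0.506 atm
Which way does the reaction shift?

to the right

(T is a pure liquid — omitted from Qp.)
Qp = P(AB₂)·P(Z₂) / (P(E)·P(M)²) = (12.8)·(0.0976) / ((0.506)·(3.94)²) = 0.159
Qp = 0.159 < Kp = 0.482, so the forward reaction proceeds.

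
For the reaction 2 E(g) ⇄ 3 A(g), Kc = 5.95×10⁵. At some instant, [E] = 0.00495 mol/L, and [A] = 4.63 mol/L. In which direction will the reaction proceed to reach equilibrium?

Qc = [A]³ / [E]² = (4.63)³ / (0.00495)² = 4.05×10⁶
Qc = 4.05×10⁶ > Kc = 5.95×10⁵, so the reverse reaction proceeds.

to the left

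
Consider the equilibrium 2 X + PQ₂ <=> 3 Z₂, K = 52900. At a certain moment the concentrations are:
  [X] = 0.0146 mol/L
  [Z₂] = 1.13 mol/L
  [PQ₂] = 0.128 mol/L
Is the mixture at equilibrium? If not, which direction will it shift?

yes, at equilibrium

Q = [Z₂]³ / ([X]²·[PQ₂]) = (1.13)³ / ((0.0146)²·(0.128)) = 52900
Q = 52900 = K; the system is at equilibrium.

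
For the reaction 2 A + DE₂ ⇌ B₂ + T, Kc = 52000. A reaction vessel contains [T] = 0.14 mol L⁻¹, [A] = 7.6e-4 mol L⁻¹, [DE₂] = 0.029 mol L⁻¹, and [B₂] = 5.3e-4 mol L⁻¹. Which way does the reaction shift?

Qc = [B₂]·[T] / ([A]²·[DE₂]) = (5.3e-4)·(0.14) / ((7.6e-4)²·(0.029)) = 4400
Qc = 4400 < Kc = 52000, so the forward reaction proceeds.

in the forward direction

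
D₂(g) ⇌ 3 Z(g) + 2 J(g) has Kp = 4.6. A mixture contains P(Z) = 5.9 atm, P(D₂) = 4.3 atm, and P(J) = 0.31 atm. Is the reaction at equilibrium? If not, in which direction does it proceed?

no net change (already at equilibrium)

Qp = P(Z)³·P(J)² / P(D₂) = (5.9)³·(0.31)² / (4.3) = 4.6
Qp = 4.6 = Kp, so the system is already at equilibrium.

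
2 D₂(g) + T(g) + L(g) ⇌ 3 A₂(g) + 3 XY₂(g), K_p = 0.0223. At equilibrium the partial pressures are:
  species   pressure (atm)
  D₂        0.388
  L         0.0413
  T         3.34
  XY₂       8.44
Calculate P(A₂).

P(A₂) = 0.00917 atm

At equilibrium, K_p = P(A₂)³·P(XY₂)³ / (P(D₂)²·P(T)·P(L)) = 0.0223.
(P(A₂))³·(8.44)³ / ((0.388)²·(3.34)·(0.0413)) = 0.0223
P(A₂)³ = 7.70×10⁻⁷ ⇒ P(A₂) = 0.00917 atm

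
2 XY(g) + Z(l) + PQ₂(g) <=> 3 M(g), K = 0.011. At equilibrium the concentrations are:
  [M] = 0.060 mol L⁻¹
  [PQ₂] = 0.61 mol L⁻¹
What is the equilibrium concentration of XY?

[XY] = 0.18 mol L⁻¹

(Z is a pure liquid — omitted from K.)
At equilibrium, K = [M]³ / ([XY]²·[PQ₂]) = 0.011.
(0.060)³ / (([XY])²·(0.61)) = 0.011
[XY]² = 0.0322 ⇒ [XY] = 0.18 mol L⁻¹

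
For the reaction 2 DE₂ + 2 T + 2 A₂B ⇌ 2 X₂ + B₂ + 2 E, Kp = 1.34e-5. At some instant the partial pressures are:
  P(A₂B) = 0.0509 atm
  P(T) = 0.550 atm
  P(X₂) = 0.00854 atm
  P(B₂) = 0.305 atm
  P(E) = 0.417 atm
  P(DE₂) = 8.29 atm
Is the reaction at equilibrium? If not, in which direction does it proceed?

in the reverse direction

Qp = P(X₂)²·P(B₂)·P(E)² / (P(DE₂)²·P(T)²·P(A₂B)²) = (0.00854)²·(0.305)·(0.417)² / ((8.29)²·(0.550)²·(0.0509)²) = 7.18e-5
Qp = 7.18e-5 > Kp = 1.34e-5, so the reverse reaction proceeds.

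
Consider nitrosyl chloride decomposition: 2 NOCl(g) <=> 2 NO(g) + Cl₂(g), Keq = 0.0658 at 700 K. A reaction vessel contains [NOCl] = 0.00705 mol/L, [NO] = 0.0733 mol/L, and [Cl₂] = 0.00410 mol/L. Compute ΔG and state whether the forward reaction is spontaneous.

Q = [NO]²·[Cl₂] / [NOCl]² = (0.0733)²·(0.00410) / (0.00705)² = 0.443
ΔG = RT ln(Q/Keq) = (8.314 J mol⁻¹ K⁻¹)(700 K) × ln(0.443/0.0658)
   = (5.820 kJ/mol)(1.907) = 11.1 kJ/mol
ΔG > 0, so the forward reaction is non-spontaneous (proceeds in reverse).

ΔG = 11.1 kJ/mol; the forward reaction is non-spontaneous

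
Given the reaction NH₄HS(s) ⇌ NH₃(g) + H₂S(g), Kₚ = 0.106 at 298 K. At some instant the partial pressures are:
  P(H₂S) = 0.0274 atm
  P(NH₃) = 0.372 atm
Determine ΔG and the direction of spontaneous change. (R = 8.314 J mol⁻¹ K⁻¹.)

(NH₄HS is a pure solid — omitted from Qₚ.)
Qₚ = P(NH₃)·P(H₂S) = (0.372)·(0.0274) = 0.0102
ΔG = RT ln(Qₚ/Kₚ) = (8.314 J mol⁻¹ K⁻¹)(298 K) × ln(0.0102/0.106)
   = (2.478 kJ/mol)(-2.341) = -5.80 kJ/mol
ΔG < 0, so the forward reaction is spontaneous (proceeds forward).

ΔG = -5.80 kJ/mol; the forward reaction is spontaneous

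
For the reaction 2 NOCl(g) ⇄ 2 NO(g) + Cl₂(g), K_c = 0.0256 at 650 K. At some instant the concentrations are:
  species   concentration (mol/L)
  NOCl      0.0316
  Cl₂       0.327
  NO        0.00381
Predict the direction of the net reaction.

forward (toward products)

Q_c = [NO]²·[Cl₂] / [NOCl]² = (0.00381)²·(0.327) / (0.0316)² = 0.00475
Q_c = 0.00475 < K_c = 0.0256, so the forward reaction proceeds.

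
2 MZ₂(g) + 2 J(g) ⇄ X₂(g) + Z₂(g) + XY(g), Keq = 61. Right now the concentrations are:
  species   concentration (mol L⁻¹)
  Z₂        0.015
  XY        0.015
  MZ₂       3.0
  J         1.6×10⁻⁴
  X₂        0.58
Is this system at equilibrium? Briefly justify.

no; Q > K, reaction proceeds in reverse

Q = [X₂]·[Z₂]·[XY] / ([MZ₂]²·[J]²) = (0.58)·(0.015)·(0.015) / ((3.0)²·(1.6×10⁻⁴)²) = 570
Q = 570 > Keq = 61: net reverse reaction.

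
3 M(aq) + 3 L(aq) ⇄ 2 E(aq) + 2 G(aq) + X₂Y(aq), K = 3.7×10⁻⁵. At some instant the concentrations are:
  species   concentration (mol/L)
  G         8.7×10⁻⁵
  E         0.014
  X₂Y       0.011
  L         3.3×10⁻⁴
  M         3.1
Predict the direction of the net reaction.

forward (toward products)

Q = [E]²·[G]²·[X₂Y] / ([M]³·[L]³) = (0.014)²·(8.7×10⁻⁵)²·(0.011) / ((3.1)³·(3.3×10⁻⁴)³) = 1.5×10⁻⁵
Q = 1.5×10⁻⁵ < K = 3.7×10⁻⁵, so the forward reaction proceeds.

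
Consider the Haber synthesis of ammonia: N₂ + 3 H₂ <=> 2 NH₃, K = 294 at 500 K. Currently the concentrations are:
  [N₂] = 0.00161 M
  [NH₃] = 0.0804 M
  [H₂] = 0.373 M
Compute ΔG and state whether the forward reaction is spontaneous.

ΔG = -5.55 kJ/mol; the forward reaction is spontaneous

Q = [NH₃]² / ([N₂]·[H₂]³) = (0.0804)² / ((0.00161)·(0.373)³) = 77.4
ΔG = RT ln(Q/K) = (8.314 J mol⁻¹ K⁻¹)(500 K) × ln(77.4/294)
   = (4.157 kJ/mol)(-1.335) = -5.55 kJ/mol
ΔG < 0, so the forward reaction is spontaneous (proceeds forward).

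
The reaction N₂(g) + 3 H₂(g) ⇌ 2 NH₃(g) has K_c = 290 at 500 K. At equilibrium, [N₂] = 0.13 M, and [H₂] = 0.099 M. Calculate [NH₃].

[NH₃] = 0.19 M

At equilibrium, K_c = [NH₃]² / ([N₂]·[H₂]³) = 290.
([NH₃])² / ((0.13)·(0.099)³) = 290
[NH₃]² = 0.0366 ⇒ [NH₃] = 0.19 M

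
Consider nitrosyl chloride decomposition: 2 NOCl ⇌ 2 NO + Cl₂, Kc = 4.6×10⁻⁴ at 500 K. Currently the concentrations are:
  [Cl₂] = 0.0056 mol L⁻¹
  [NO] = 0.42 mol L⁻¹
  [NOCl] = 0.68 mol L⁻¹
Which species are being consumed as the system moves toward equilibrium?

NO, Cl₂ (products)

Qc = [NO]²·[Cl₂] / [NOCl]² = (0.42)²·(0.0056) / (0.68)² = 0.0021
Qc = 0.0021 > Kc = 4.6×10⁻⁴: net reverse reaction.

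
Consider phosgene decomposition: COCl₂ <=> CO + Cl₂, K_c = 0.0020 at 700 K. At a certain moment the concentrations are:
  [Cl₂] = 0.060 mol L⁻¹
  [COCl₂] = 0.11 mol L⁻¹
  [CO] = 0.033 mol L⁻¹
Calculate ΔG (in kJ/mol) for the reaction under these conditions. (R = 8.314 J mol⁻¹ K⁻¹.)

Q_c = [CO]·[Cl₂] / [COCl₂] = (0.033)·(0.060) / (0.11) = 0.0180
ΔG = RT ln(Q_c/K_c) = (8.314 J mol⁻¹ K⁻¹)(700 K) × ln(0.0180/0.0020)
   = (5.820 kJ/mol)(2.197) = 12.8 kJ/mol
ΔG > 0, so the forward reaction is non-spontaneous (proceeds in reverse).

ΔG = 12.8 kJ/mol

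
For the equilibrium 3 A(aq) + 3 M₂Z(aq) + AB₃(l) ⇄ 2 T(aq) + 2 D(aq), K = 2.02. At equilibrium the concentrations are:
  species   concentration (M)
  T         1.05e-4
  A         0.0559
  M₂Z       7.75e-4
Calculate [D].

[D] = 0.00386 M

(AB₃ is a pure liquid — omitted from K.)
At equilibrium, K = [T]²·[D]² / ([A]³·[M₂Z]³) = 2.02.
(1.05e-4)²·([D])² / ((0.0559)³·(7.75e-4)³) = 2.02
[D]² = 1.49e-5 ⇒ [D] = 0.00386 M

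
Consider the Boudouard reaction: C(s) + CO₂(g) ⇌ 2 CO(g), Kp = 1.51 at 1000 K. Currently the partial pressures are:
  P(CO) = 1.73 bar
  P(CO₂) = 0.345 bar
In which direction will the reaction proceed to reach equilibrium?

in the reverse direction

(C is a pure solid — omitted from Qp.)
Qp = P(CO)² / P(CO₂) = (1.73)² / (0.345) = 8.68
Qp = 8.68 > Kp = 1.51, so the reverse reaction proceeds.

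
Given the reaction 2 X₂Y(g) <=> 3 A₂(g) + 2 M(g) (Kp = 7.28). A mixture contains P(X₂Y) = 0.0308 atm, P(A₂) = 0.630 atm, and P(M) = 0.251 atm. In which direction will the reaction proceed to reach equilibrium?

reverse (toward reactants)

Qp = P(A₂)³·P(M)² / P(X₂Y)² = (0.630)³·(0.251)² / (0.0308)² = 16.6
Qp = 16.6 > Kp = 7.28, so the reverse reaction proceeds.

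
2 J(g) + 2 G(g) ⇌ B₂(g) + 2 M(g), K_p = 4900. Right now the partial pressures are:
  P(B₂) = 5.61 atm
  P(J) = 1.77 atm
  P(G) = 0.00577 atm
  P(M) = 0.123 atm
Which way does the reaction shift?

in the forward direction

Q_p = P(B₂)·P(M)² / (P(J)²·P(G)²) = (5.61)·(0.123)² / ((1.77)²·(0.00577)²) = 814
Q_p = 814 < K_p = 4900, so the forward reaction proceeds.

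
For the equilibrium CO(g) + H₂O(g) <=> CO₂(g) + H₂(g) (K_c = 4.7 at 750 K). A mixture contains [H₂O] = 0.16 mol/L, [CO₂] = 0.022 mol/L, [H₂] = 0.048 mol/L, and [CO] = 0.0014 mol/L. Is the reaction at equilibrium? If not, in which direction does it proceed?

Q_c = [CO₂]·[H₂] / ([CO]·[H₂O]) = (0.022)·(0.048) / ((0.0014)·(0.16)) = 4.7
Q_c = 4.7 = K_c, so the system is already at equilibrium.

neither direction; the system is at equilibrium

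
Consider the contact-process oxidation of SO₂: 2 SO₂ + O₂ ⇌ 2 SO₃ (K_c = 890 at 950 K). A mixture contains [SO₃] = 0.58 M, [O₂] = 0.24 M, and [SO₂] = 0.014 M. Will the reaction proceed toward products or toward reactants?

Q_c = [SO₃]² / ([SO₂]²·[O₂]) = (0.58)² / ((0.014)²·(0.24)) = 7200
Q_c = 7200 > K_c = 890, so the reverse reaction proceeds.

in the reverse direction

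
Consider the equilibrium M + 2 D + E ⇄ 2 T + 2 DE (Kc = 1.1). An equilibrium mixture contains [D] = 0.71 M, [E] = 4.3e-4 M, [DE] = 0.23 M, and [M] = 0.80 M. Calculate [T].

[T] = 0.060 M

At equilibrium, Kc = [T]²·[DE]² / ([M]·[D]²·[E]) = 1.1.
([T])²·(0.23)² / ((0.80)·(0.71)²·(4.3e-4)) = 1.1
[T]² = 0.00361 ⇒ [T] = 0.060 M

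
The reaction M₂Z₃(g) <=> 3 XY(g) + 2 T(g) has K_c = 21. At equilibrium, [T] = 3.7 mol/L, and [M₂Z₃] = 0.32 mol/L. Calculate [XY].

At equilibrium, K_c = [XY]³·[T]² / [M₂Z₃] = 21.
([XY])³·(3.7)² / (0.32) = 21
[XY]³ = 0.491 ⇒ [XY] = 0.79 mol/L

[XY] = 0.79 mol/L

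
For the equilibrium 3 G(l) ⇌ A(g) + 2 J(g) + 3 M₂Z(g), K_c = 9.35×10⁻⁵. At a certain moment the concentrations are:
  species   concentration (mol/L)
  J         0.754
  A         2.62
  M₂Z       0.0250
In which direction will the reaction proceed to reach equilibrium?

(G is a pure liquid — omitted from Q_c.)
Q_c = [A]·[J]²·[M₂Z]³ = (2.62)·(0.754)²·(0.0250)³ = 2.33×10⁻⁵
Q_c = 2.33×10⁻⁵ < K_c = 9.35×10⁻⁵, so the forward reaction proceeds.

in the forward direction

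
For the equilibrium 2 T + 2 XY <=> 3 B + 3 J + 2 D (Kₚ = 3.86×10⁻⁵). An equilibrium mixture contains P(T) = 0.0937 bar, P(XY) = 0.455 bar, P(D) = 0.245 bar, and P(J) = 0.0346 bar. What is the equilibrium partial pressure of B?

At equilibrium, Kₚ = P(B)³·P(J)³·P(D)² / (P(T)²·P(XY)²) = 3.86×10⁻⁵.
(P(B))³·(0.0346)³·(0.245)² / ((0.0937)²·(0.455)²) = 3.86×10⁻⁵
P(B)³ = 0.0282 ⇒ P(B) = 0.304 bar

P(B) = 0.304 bar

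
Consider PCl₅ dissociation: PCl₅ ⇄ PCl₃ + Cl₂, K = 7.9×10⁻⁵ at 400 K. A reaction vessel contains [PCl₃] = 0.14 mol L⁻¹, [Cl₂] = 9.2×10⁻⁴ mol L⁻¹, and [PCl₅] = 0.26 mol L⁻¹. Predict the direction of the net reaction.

Q = [PCl₃]·[Cl₂] / [PCl₅] = (0.14)·(9.2×10⁻⁴) / (0.26) = 5.0×10⁻⁴
Q = 5.0×10⁻⁴ > K = 7.9×10⁻⁵, so the reverse reaction proceeds.

toward reactants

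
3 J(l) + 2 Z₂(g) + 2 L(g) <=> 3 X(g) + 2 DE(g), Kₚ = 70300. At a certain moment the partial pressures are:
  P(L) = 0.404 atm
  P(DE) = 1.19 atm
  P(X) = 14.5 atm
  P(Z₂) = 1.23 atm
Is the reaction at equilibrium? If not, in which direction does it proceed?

(J is a pure liquid — omitted from Qₚ.)
Qₚ = P(X)³·P(DE)² / (P(Z₂)²·P(L)²) = (14.5)³·(1.19)² / ((1.23)²·(0.404)²) = 17500
Qₚ = 17500 < Kₚ = 70300, so the forward reaction proceeds.

to the right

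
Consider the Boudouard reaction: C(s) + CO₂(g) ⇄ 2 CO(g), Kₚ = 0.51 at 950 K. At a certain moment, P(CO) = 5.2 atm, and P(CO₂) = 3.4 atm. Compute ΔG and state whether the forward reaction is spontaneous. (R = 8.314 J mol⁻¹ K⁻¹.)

ΔG = 21.7 kJ/mol; the forward reaction is non-spontaneous

(C is a pure solid — omitted from Qₚ.)
Qₚ = P(CO)² / P(CO₂) = (5.2)² / (3.4) = 7.95
ΔG = RT ln(Qₚ/Kₚ) = (8.314 J mol⁻¹ K⁻¹)(950 K) × ln(7.95/0.51)
   = (7.898 kJ/mol)(2.747) = 21.7 kJ/mol
ΔG > 0, so the forward reaction is non-spontaneous (proceeds in reverse).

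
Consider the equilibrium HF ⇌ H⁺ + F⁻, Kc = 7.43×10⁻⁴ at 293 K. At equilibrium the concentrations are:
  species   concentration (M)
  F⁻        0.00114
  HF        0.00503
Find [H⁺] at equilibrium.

At equilibrium, Kc = [H⁺]·[F⁻] / [HF] = 7.43×10⁻⁴.
([H⁺])·(0.00114) / (0.00503) = 7.43×10⁻⁴
[H⁺] = 0.00328 M

[H⁺] = 0.00328 M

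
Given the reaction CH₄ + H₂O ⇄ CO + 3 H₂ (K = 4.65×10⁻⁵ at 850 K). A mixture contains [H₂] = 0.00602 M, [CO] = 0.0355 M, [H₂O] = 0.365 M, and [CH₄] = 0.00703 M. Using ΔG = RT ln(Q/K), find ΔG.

Q = [CO]·[H₂]³ / ([CH₄]·[H₂O]) = (0.0355)·(0.00602)³ / ((0.00703)·(0.365)) = 3.02×10⁻⁶
ΔG = RT ln(Q/K) = (8.314 J mol⁻¹ K⁻¹)(850 K) × ln(3.02×10⁻⁶/4.65×10⁻⁵)
   = (7.067 kJ/mol)(-2.734) = -19.3 kJ/mol
ΔG < 0, so the forward reaction is spontaneous (proceeds forward).

ΔG = -19.3 kJ/mol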